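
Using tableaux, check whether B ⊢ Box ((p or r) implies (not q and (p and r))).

Invalid (countermodel exists)

Tableau for the negation not Box ((p or r) implies (not q and (p and r))):
1. not Box ((p or r) implies (not q and (p and r))), w0
2. not ((p or r) implies (not q and (p and r))), w1
3. p or r, w1
4. not (not q and (p and r)), w1
5. r, w1
6. not (p and r), w1
7. not p, w1
Accessibility: w0Rw0, w0Rw1, w1Rw0, w1Rw1
The negation has an open branch (countermodel exists).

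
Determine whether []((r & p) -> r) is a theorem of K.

Valid in K

Tableau for the negation ~[]((r & p) -> r):
1. ~[]((r & p) -> r), 0
2. ~((r & p) -> r), 1   [~[]-rule on 1: fresh world 1, 0R1]
3. r & p, 1   [~->-rule on 2]
4. ~r, 1   [~->-rule on 2]
5. r, 1   [&-rule on 3]
6. p, 1   [&-rule on 3]
Accessibility: 0R1
Branch closes: r and ~r both at 1.
All branches of the negation close; one closing branch shown above.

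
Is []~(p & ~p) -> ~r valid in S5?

Invalid (countermodel exists)

Tableau for the negation ~([]~(p & ~p) -> ~r):
1. ~([]~(p & ~p) -> ~r), u
2. []~(p & ~p), u
3. r, u
4. ~(p & ~p), u
5. p, u
Accessibility: uRu
The negation has an open branch (countermodel exists).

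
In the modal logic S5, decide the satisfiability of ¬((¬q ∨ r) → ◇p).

Satisfiable

1. ¬((¬q ∨ r) → ◇p), u
2. ¬q ∨ r, u   [¬→-rule on 1]
3. ¬◇p, u   [¬→-rule on 1]
4. ¬p, u   [¬◇-rule on 3 via uRu]
5. r, u   [∨-rule on 2 (branches; this branch)]
Accessibility: uRu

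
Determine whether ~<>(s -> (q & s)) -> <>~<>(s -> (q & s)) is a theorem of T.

Valid

Tableau for the negation ~(~<>(s -> (q & s)) -> <>~<>(s -> (q & s))):
1. ~(~<>(s -> (q & s)) -> <>~<>(s -> (q & s))), u
2. ~<>(s -> (q & s)), u
3. ~<>~<>(s -> (q & s)), u
4. ~(s -> (q & s)), u
5. s, u
6. ~(q & s), u
7. <>(s -> (q & s)), u
8. ~q, u
9. s -> (q & s), v
10. ~(s -> (q & s)), v
11. s, v
12. ~(q & s), v
13. <>(s -> (q & s)), v
14. q & s, v
15. q, v
16. ~s, v
Accessibility: uRu, uRv, vRv
Branch closes: s and ~s both at v.
All branches of the negation close; one closing branch shown above.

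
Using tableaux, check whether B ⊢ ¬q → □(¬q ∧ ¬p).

Invalid (countermodel exists)

Tableau for the negation ¬(¬q → □(¬q ∧ ¬p)):
1. ¬(¬q → □(¬q ∧ ¬p)), 0
2. ¬q, 0
3. ¬□(¬q ∧ ¬p), 0
4. ¬(¬q ∧ ¬p), 1
5. p, 1
Accessibility: 0R0, 0R1, 1R0, 1R1
The negation has an open branch (countermodel exists).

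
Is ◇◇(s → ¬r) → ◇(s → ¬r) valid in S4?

Yes, valid

Tableau for the negation ¬(◇◇(s → ¬r) → ◇(s → ¬r)):
1. ¬(◇◇(s → ¬r) → ◇(s → ¬r)), 0
2. ◇◇(s → ¬r), 0
3. ¬◇(s → ¬r), 0
4. ¬(s → ¬r), 0
5. s, 0
6. r, 0
7. ◇(s → ¬r), 1
8. ¬(s → ¬r), 1
9. s, 1
10. r, 1
11. s → ¬r, 2
12. ¬(s → ¬r), 2
13. s, 2
14. r, 2
15. ¬r, 2
Accessibility: 0R0, 0R1, 0R2, 1R1, 1R2, 2R2
Branch closes: r and ¬r both at 2.
All branches of the negation close; one closing branch shown above.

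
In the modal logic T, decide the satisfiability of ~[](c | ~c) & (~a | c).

1. ~[](c | ~c) & (~a | c), w0
2. ~[](c | ~c), w0
3. ~a | c, w0
4. c, w0
5. ~(c | ~c), w1
6. ~c, w1
7. c, w1
Accessibility: w0Rw0, w0Rw1, w1Rw1
Branch closes: c and ~c both at w1.
Every branch closes; the branch above is one of them.

Unsatisfiable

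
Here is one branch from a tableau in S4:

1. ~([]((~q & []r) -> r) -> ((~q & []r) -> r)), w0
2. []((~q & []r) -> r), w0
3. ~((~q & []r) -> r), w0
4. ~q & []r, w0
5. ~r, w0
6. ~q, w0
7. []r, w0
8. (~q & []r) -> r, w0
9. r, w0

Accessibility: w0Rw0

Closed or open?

Closed

Both r and ~r appear at w0.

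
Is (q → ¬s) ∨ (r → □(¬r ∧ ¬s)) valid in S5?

Not valid

Tableau for the negation ¬((q → ¬s) ∨ (r → □(¬r ∧ ¬s))):
1. ¬((q → ¬s) ∨ (r → □(¬r ∧ ¬s))), u
2. ¬(q → ¬s), u   [¬∨-rule on 1]
3. ¬(r → □(¬r ∧ ¬s)), u   [¬∨-rule on 1]
4. q, u   [¬→-rule on 2]
5. s, u   [¬→-rule on 2]
6. r, u   [¬→-rule on 3]
7. ¬□(¬r ∧ ¬s), u   [¬→-rule on 3]
8. ¬(¬r ∧ ¬s), v   [¬□-rule on 7: fresh world v, uRv]
9. s, v   [¬∧-rule on 8 (branches; this branch)]
Accessibility: uRu, uRv, vRu, vRv
The negation has an open branch (countermodel exists).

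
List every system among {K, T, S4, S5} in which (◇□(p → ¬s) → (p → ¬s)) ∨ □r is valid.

S5

S4-tableau for the negation ¬((◇□(p → ¬s) → (p → ¬s)) ∨ □r):
1. ¬((◇□(p → ¬s) → (p → ¬s)) ∨ □r), w0
2. ¬(◇□(p → ¬s) → (p → ¬s)), w0   [¬∨-rule on 1]
3. ¬□r, w0   [¬∨-rule on 1]
4. ◇□(p → ¬s), w0   [¬→-rule on 2]
5. ¬(p → ¬s), w0   [¬→-rule on 2]
6. p, w0   [¬→-rule on 5]
7. s, w0   [¬→-rule on 5]
8. ¬r, w1   [¬□-rule on 3: fresh world w1, w0Rw1]
9. □(p → ¬s), w2   [◇-rule on 4: fresh world w2, w0Rw2]
10. p → ¬s, w2   [□-rule on 9 via w2Rw2]
11. ¬s, w2   [→-rule on 10 (branches; this branch)]
Accessibility: w0Rw0, w0Rw1, w0Rw2, w1Rw1, w2Rw2
Complete open branch: countermodel on an S4-frame, so not valid in S4, nor in K, T (the same frame is also a K-frame and a T-frame).
S5-tableau for the negation ¬((◇□(p → ¬s) → (p → ¬s)) ∨ □r):
1. ¬((◇□(p → ¬s) → (p → ¬s)) ∨ □r), w0
2. ¬(◇□(p → ¬s) → (p → ¬s)), w0   [¬∨-rule on 1]
3. ¬□r, w0   [¬∨-rule on 1]
4. ◇□(p → ¬s), w0   [¬→-rule on 2]
5. ¬(p → ¬s), w0   [¬→-rule on 2]
6. p, w0   [¬→-rule on 5]
7. s, w0   [¬→-rule on 5]
8. ¬r, w1   [¬□-rule on 3: fresh world w1, w0Rw1]
9. □(p → ¬s), w2   [◇-rule on 4: fresh world w2, w0Rw2]
10. p → ¬s, w0   [□-rule on 9 via w2Rw0]
11. p → ¬s, w1   [□-rule on 9 via w2Rw1]
12. p → ¬s, w2   [□-rule on 9 via w2Rw2]
13. ¬s, w0   [→-rule on 10 (branches; this branch)]
Accessibility: w0Rw0, w0Rw1, w0Rw2, w1Rw0, w1Rw1, w1Rw2, w2Rw0, w2Rw1, w2Rw2
Branch closes: s and ¬s both at w0.
Every branch closes (one shown): valid in S5.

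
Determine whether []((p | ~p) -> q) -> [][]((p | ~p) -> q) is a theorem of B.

Not valid

Tableau for the negation ~([]((p | ~p) -> q) -> [][]((p | ~p) -> q)):
1. ~([]((p | ~p) -> q) -> [][]((p | ~p) -> q)), u
2. []((p | ~p) -> q), u
3. ~[][]((p | ~p) -> q), u
4. (p | ~p) -> q, u
5. q, u
6. ~[]((p | ~p) -> q), v
7. (p | ~p) -> q, v
8. q, v
9. ~((p | ~p) -> q), w
10. p | ~p, w
11. ~q, w
12. ~p, w
Accessibility: uRu, uRv, vRu, vRv, vRw, wRv, wRw
The negation has an open branch (countermodel exists).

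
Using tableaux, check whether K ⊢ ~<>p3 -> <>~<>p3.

Tableau for the negation ~(~<>p3 -> <>~<>p3):
1. ~(~<>p3 -> <>~<>p3), 0
2. ~<>p3, 0   [~->-rule on 1]
3. ~<>~<>p3, 0   [~->-rule on 1]
The negation has an open branch (countermodel exists).

No, not valid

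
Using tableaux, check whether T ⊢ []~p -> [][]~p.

Not valid

Tableau for the negation ~([]~p -> [][]~p):
1. ~([]~p -> [][]~p), 0
2. []~p, 0
3. ~[][]~p, 0
4. ~p, 0
5. ~[]~p, 1
6. ~p, 1
7. p, 2
Accessibility: 0R0, 0R1, 1R1, 1R2, 2R2
The negation has an open branch (countermodel exists).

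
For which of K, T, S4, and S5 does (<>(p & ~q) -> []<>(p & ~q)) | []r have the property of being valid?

S5

S5-tableau for the negation ~((<>(p & ~q) -> []<>(p & ~q)) | []r):
1. ~((<>(p & ~q) -> []<>(p & ~q)) | []r), u
2. ~(<>(p & ~q) -> []<>(p & ~q)), u
3. ~[]r, u
4. <>(p & ~q), u
5. ~[]<>(p & ~q), u
6. ~r, v
7. p & ~q, w
8. p, w
9. ~q, w
10. ~<>(p & ~q), x
11. ~(p & ~q), u
12. ~(p & ~q), v
13. ~(p & ~q), w
14. ~(p & ~q), x
15. q, u
16. q, v
17. q, w
Accessibility: uRu, uRv, uRw, uRx, vRu, vRv, vRw, vRx, wRu, wRv, wRw, wRx, xRu, xRv, xRw, xRx
Branch closes: q and ~q both at w.
Every branch closes (one shown): valid in S5.
S4-tableau for the negation ~((<>(p & ~q) -> []<>(p & ~q)) | []r):
1. ~((<>(p & ~q) -> []<>(p & ~q)) | []r), u
2. ~(<>(p & ~q) -> []<>(p & ~q)), u
3. ~[]r, u
4. <>(p & ~q), u
5. ~[]<>(p & ~q), u
6. ~r, v
7. p & ~q, w
8. p, w
9. ~q, w
10. ~<>(p & ~q), x
11. ~(p & ~q), x
12. q, x
Accessibility: uRu, uRv, uRw, uRx, vRv, wRw, xRx
Complete open branch: countermodel on an S4-frame, so not valid in S4, nor in K, T (the same frame is also a K-frame and a T-frame).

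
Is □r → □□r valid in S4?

Valid

Tableau for the negation ¬(□r → □□r):
1. ¬(□r → □□r), u
2. □r, u
3. ¬□□r, u
4. r, u
5. ¬□r, v
6. r, v
7. ¬r, w
8. r, w
Accessibility: uRu, uRv, uRw, vRv, vRw, wRw
Branch closes: r and ¬r both at w.
Every branch of the negation's tableau closes; the branch above is one of them.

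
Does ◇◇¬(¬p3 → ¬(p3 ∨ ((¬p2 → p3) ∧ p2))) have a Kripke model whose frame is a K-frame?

1. ◇◇¬(¬p3 → ¬(p3 ∨ ((¬p2 → p3) ∧ p2))), u
2. ◇¬(¬p3 → ¬(p3 ∨ ((¬p2 → p3) ∧ p2))), v   [◇-rule on 1: fresh world v, uRv]
3. ¬(¬p3 → ¬(p3 ∨ ((¬p2 → p3) ∧ p2))), w   [◇-rule on 2: fresh world w, vRw]
4. ¬p3, w   [¬→-rule on 3]
5. p3 ∨ ((¬p2 → p3) ∧ p2), w   [¬→-rule on 3]
6. (¬p2 → p3) ∧ p2, w   [∨-rule on 5 (branches; this branch)]
7. ¬p2 → p3, w   [∧-rule on 6]
8. p2, w   [∧-rule on 6]
Accessibility: uRv, vRw

Yes, satisfiable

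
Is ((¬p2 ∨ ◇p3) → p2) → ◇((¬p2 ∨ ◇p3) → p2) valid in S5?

Yes, valid

Tableau for the negation ¬(((¬p2 ∨ ◇p3) → p2) → ◇((¬p2 ∨ ◇p3) → p2)):
1. ¬(((¬p2 ∨ ◇p3) → p2) → ◇((¬p2 ∨ ◇p3) → p2)), u
2. (¬p2 ∨ ◇p3) → p2, u
3. ¬◇((¬p2 ∨ ◇p3) → p2), u
4. ¬((¬p2 ∨ ◇p3) → p2), u
5. ¬p2 ∨ ◇p3, u
6. ¬p2, u
7. ¬(¬p2 ∨ ◇p3), u
8. p2, u
9. ¬◇p3, u
Accessibility: uRu
Branch closes: p2 and ¬p2 both at u.
All branches of the negation close; one closing branch shown above.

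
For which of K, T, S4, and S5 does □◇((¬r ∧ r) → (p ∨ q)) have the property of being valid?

T, S4, S5

T-tableau for the negation ¬□◇((¬r ∧ r) → (p ∨ q)):
1. ¬□◇((¬r ∧ r) → (p ∨ q)), 0
2. ¬◇((¬r ∧ r) → (p ∨ q)), 1
3. ¬((¬r ∧ r) → (p ∨ q)), 1
4. ¬r ∧ r, 1
5. ¬(p ∨ q), 1
6. ¬r, 1
7. r, 1
Accessibility: 0R0, 0R1, 1R1
Branch closes: r and ¬r both at 1.
Every branch closes (one shown): valid in T, hence also in S4, S5 (every theorem of T is a theorem of S4 and S5).
K-tableau for the negation ¬□◇((¬r ∧ r) → (p ∨ q)):
1. ¬□◇((¬r ∧ r) → (p ∨ q)), 0
2. ¬◇((¬r ∧ r) → (p ∨ q)), 1
Accessibility: 0R1
Complete open branch: countermodel on a K-frame, so not valid in K.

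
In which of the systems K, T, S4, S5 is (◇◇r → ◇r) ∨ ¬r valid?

T, S4, S5

T-tableau for the negation ¬((◇◇r → ◇r) ∨ ¬r):
1. ¬((◇◇r → ◇r) ∨ ¬r), 0
2. ¬(◇◇r → ◇r), 0
3. r, 0
4. ◇◇r, 0
5. ¬◇r, 0
6. ¬r, 0
Accessibility: 0R0
Branch closes: r and ¬r both at 0.
Every branch closes (one shown): valid in T, hence also in S4, S5 (every theorem of T is a theorem of S4 and S5).
K-tableau for the negation ¬((◇◇r → ◇r) ∨ ¬r):
1. ¬((◇◇r → ◇r) ∨ ¬r), 0
2. ¬(◇◇r → ◇r), 0
3. r, 0
4. ◇◇r, 0
5. ¬◇r, 0
6. ◇r, 1
7. ¬r, 1
8. r, 2
Accessibility: 0R1, 1R2
Complete open branch: countermodel on a K-frame, so not valid in K.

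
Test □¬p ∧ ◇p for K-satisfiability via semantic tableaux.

1. □¬p ∧ ◇p, u
2. □¬p, u
3. ◇p, u
4. p, v
5. ¬p, v
Accessibility: uRv
Branch closes: p and ¬p both at v.
Every branch closes; the branch above is one of them.

Unsatisfiable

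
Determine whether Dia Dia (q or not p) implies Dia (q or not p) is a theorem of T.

Tableau for the negation not (Dia Dia (q or not p) implies Dia (q or not p)):
1. not (Dia Dia (q or not p) implies Dia (q or not p)), 0
2. Dia Dia (q or not p), 0
3. not Dia (q or not p), 0
4. not (q or not p), 0
5. not q, 0
6. p, 0
7. Dia (q or not p), 1
8. not (q or not p), 1
9. not q, 1
10. p, 1
11. q or not p, 2
12. not p, 2
Accessibility: 0R0, 0R1, 1R1, 1R2, 2R2
The negation has an open branch (countermodel exists).

Not valid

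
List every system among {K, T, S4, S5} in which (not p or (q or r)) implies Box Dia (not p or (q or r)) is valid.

S5

S5-tableau for the negation not ((not p or (q or r)) implies Box Dia (not p or (q or r))):
1. not ((not p or (q or r)) implies Box Dia (not p or (q or r))), 0
2. not p or (q or r), 0
3. not Box Dia (not p or (q or r)), 0
4. q or r, 0
5. r, 0
6. not Dia (not p or (q or r)), 1
7. not (not p or (q or r)), 0
8. p, 0
9. not (q or r), 0
10. not q, 0
11. not r, 0
Accessibility: 0R0, 0R1, 1R0, 1R1
Branch closes: r and not r both at 0.
Every branch closes (one shown): valid in S5.
S4-tableau for the negation not ((not p or (q or r)) implies Box Dia (not p or (q or r))):
1. not ((not p or (q or r)) implies Box Dia (not p or (q or r))), 0
2. not p or (q or r), 0
3. not Box Dia (not p or (q or r)), 0
4. q or r, 0
5. r, 0
6. not Dia (not p or (q or r)), 1
7. not (not p or (q or r)), 1
8. p, 1
9. not (q or r), 1
10. not q, 1
11. not r, 1
Accessibility: 0R0, 0R1, 1R1
Complete open branch: countermodel on an S4-frame, so not valid in S4, nor in K, T (the same frame is also a K-frame and a T-frame).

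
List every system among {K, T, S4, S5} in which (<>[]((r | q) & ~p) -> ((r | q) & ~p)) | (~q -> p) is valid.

S4-tableau for the negation ~((<>[]((r | q) & ~p) -> ((r | q) & ~p)) | (~q -> p)):
1. ~((<>[]((r | q) & ~p) -> ((r | q) & ~p)) | (~q -> p)), 0
2. ~(<>[]((r | q) & ~p) -> ((r | q) & ~p)), 0
3. ~(~q -> p), 0
4. <>[]((r | q) & ~p), 0
5. ~((r | q) & ~p), 0
6. ~q, 0
7. ~p, 0
8. ~(r | q), 0
9. ~r, 0
10. []((r | q) & ~p), 1
11. (r | q) & ~p, 1
12. r | q, 1
13. ~p, 1
14. q, 1
Accessibility: 0R0, 0R1, 1R1
Complete open branch: countermodel on an S4-frame, so not valid in S4, nor in K, T (the same frame is also a K-frame and a T-frame).
S5-tableau for the negation ~((<>[]((r | q) & ~p) -> ((r | q) & ~p)) | (~q -> p)):
1. ~((<>[]((r | q) & ~p) -> ((r | q) & ~p)) | (~q -> p)), 0
2. ~(<>[]((r | q) & ~p) -> ((r | q) & ~p)), 0
3. ~(~q -> p), 0
4. <>[]((r | q) & ~p), 0
5. ~((r | q) & ~p), 0
6. ~q, 0
7. ~p, 0
8. ~(r | q), 0
9. ~r, 0
10. []((r | q) & ~p), 1
11. (r | q) & ~p, 0
12. r | q, 0
13. (r | q) & ~p, 1
14. r | q, 1
15. ~p, 1
16. q, 0
Accessibility: 0R0, 0R1, 1R0, 1R1
Branch closes: q and ~q both at 0.
Every branch closes (one shown): valid in S5.

S5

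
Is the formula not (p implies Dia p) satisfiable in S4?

1. not (p implies Dia p), u
2. p, u
3. not Dia p, u
4. not p, u
Accessibility: uRu
Branch closes: p and not p both at u.
All branches of the tableau close; one closing branch shown above.

No, unsatisfiable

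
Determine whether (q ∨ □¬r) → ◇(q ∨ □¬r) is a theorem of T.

Tableau for the negation ¬((q ∨ □¬r) → ◇(q ∨ □¬r)):
1. ¬((q ∨ □¬r) → ◇(q ∨ □¬r)), 0
2. q ∨ □¬r, 0
3. ¬◇(q ∨ □¬r), 0
4. ¬(q ∨ □¬r), 0
5. ¬q, 0
6. ¬□¬r, 0
7. □¬r, 0
8. ¬r, 0
9. r, 1
10. ¬(q ∨ □¬r), 1
11. ¬q, 1
12. ¬□¬r, 1
13. ¬r, 1
Accessibility: 0R0, 0R1, 1R1
Branch closes: r and ¬r both at 1.
All branches of the negation close; one closing branch shown above.

Valid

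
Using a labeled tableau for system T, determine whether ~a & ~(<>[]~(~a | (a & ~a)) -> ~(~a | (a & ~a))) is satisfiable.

Yes, satisfiable

1. ~a & ~(<>[]~(~a | (a & ~a)) -> ~(~a | (a & ~a))), w0
2. ~a, w0
3. ~(<>[]~(~a | (a & ~a)) -> ~(~a | (a & ~a))), w0
4. <>[]~(~a | (a & ~a)), w0
5. ~a | (a & ~a), w0
6. []~(~a | (a & ~a)), w1
7. ~(~a | (a & ~a)), w1
8. a, w1
9. ~(a & ~a), w1
Accessibility: w0Rw0, w0Rw1, w1Rw1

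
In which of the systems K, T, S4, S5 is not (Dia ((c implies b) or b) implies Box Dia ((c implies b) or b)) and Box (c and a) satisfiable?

S4-tableau for the formula:
1. not (Dia ((c implies b) or b) implies Box Dia ((c implies b) or b)) and Box (c and a), u
2. not (Dia ((c implies b) or b) implies Box Dia ((c implies b) or b)), u
3. Box (c and a), u
4. Dia ((c implies b) or b), u
5. not Box Dia ((c implies b) or b), u
6. c and a, u
7. c, u
8. a, u
9. (c implies b) or b, v
10. c and a, v
11. c, v
12. a, v
13. b, v
14. not Dia ((c implies b) or b), w
15. c and a, w
16. c, w
17. a, w
18. not ((c implies b) or b), w
19. not (c implies b), w
20. not b, w
Accessibility: uRu, uRv, uRw, vRv, wRw
Complete open branch: satisfiable in S4, hence also in K, T (this S4-model is also a K-model and a T-model).
S5-tableau for the formula:
1. not (Dia ((c implies b) or b) implies Box Dia ((c implies b) or b)) and Box (c and a), u
2. not (Dia ((c implies b) or b) implies Box Dia ((c implies b) or b)), u
3. Box (c and a), u
4. Dia ((c implies b) or b), u
5. not Box Dia ((c implies b) or b), u
6. c and a, u
7. c, u
8. a, u
9. (c implies b) or b, v
10. c and a, v
11. c, v
12. a, v
13. c implies b, v
14. b, v
15. not Dia ((c implies b) or b), w
16. c and a, w
17. c, w
18. a, w
19. not ((c implies b) or b), u
20. not (c implies b), u
21. not b, u
22. not ((c implies b) or b), v
23. not (c implies b), v
24. not b, v
Accessibility: uRu, uRv, uRw, vRu, vRv, vRw, wRu, wRv, wRw
Branch closes: b and not b both at v.
Every branch closes (one shown): unsatisfiable in S5.

K, T, S4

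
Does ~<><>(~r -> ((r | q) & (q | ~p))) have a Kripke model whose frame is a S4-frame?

Satisfiable (open branch found)

1. ~<><>(~r -> ((r | q) & (q | ~p))), u
2. ~<>(~r -> ((r | q) & (q | ~p))), u
3. ~(~r -> ((r | q) & (q | ~p))), u
4. ~r, u
5. ~((r | q) & (q | ~p)), u
6. ~(q | ~p), u
7. ~q, u
8. p, u
Accessibility: uRu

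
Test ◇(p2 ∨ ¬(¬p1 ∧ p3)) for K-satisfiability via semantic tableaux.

Satisfiable (open branch found)

1. ◇(p2 ∨ ¬(¬p1 ∧ p3)), 0
2. p2 ∨ ¬(¬p1 ∧ p3), 1
3. ¬(¬p1 ∧ p3), 1
4. ¬p3, 1
Accessibility: 0R1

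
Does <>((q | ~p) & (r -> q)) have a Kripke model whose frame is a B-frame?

1. <>((q | ~p) & (r -> q)), w0
2. (q | ~p) & (r -> q), w1
3. q | ~p, w1
4. r -> q, w1
5. ~p, w1
6. q, w1
Accessibility: w0Rw0, w0Rw1, w1Rw0, w1Rw1

Yes, satisfiable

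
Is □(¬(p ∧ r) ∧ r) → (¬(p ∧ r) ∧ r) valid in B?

Tableau for the negation ¬(□(¬(p ∧ r) ∧ r) → (¬(p ∧ r) ∧ r)):
1. ¬(□(¬(p ∧ r) ∧ r) → (¬(p ∧ r) ∧ r)), u
2. □(¬(p ∧ r) ∧ r), u   [¬→-rule on 1]
3. ¬(¬(p ∧ r) ∧ r), u   [¬→-rule on 1]
4. ¬(p ∧ r) ∧ r, u   [□-rule on 2 via uRu]
5. ¬(p ∧ r), u   [∧-rule on 4]
6. r, u   [∧-rule on 4]
7. p ∧ r, u   [¬∧-rule on 3 (branches; this branch)]
8. p, u   [∧-rule on 7]
9. ¬r, u   [¬∧-rule on 5 (branches; this branch)]
Accessibility: uRu
Branch closes: r and ¬r both at u.
Every branch of the negation's tableau closes; the branch above is one of them.

Valid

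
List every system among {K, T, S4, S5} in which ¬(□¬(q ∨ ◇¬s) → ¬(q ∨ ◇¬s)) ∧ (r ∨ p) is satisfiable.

K

T-tableau for the formula:
1. ¬(□¬(q ∨ ◇¬s) → ¬(q ∨ ◇¬s)) ∧ (r ∨ p), u
2. ¬(□¬(q ∨ ◇¬s) → ¬(q ∨ ◇¬s)), u
3. r ∨ p, u
4. □¬(q ∨ ◇¬s), u
5. q ∨ ◇¬s, u
6. ¬(q ∨ ◇¬s), u
7. ¬q, u
8. ¬◇¬s, u
9. s, u
10. p, u
11. ◇¬s, u
12. ¬s, v
13. ¬(q ∨ ◇¬s), v
14. ¬q, v
15. ¬◇¬s, v
16. s, v
Accessibility: uRu, uRv, vRv
Branch closes: s and ¬s both at v.
Every branch closes (one shown): unsatisfiable in T, hence also in S4, S5 (every S4/S5-frame is a T-frame).
K-tableau for the formula:
1. ¬(□¬(q ∨ ◇¬s) → ¬(q ∨ ◇¬s)) ∧ (r ∨ p), u
2. ¬(□¬(q ∨ ◇¬s) → ¬(q ∨ ◇¬s)), u
3. r ∨ p, u
4. □¬(q ∨ ◇¬s), u
5. q ∨ ◇¬s, u
6. p, u
7. ◇¬s, u
8. ¬s, v
9. ¬(q ∨ ◇¬s), v
10. ¬q, v
11. ¬◇¬s, v
Accessibility: uRv
Complete open branch: satisfiable in K.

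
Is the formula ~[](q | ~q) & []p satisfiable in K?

Unsatisfiable (every branch closes)

1. ~[](q | ~q) & []p, w0
2. ~[](q | ~q), w0
3. []p, w0
4. ~(q | ~q), w1
5. ~q, w1
6. q, w1
Accessibility: w0Rw1
Branch closes: q and ~q both at w1.
All branches of the tableau close; one closing branch shown above.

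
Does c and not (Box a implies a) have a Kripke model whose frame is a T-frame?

1. c and not (Box a implies a), u
2. c, u
3. not (Box a implies a), u
4. Box a, u
5. not a, u
6. a, u
Accessibility: uRu
Branch closes: a and not a both at u.
Every branch closes; the branch above is one of them.

Unsatisfiable (every branch closes)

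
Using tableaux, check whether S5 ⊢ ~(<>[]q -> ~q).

No, not valid

Tableau for the negation <>[]q -> ~q:
1. <>[]q -> ~q, w0
2. ~q, w0
Accessibility: w0Rw0
The negation has an open branch (countermodel exists).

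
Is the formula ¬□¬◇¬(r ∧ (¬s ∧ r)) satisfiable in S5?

1. ¬□¬◇¬(r ∧ (¬s ∧ r)), u
2. ◇¬(r ∧ (¬s ∧ r)), v
3. ¬(r ∧ (¬s ∧ r)), w
4. ¬(¬s ∧ r), w
5. ¬r, w
Accessibility: uRu, uRv, uRw, vRu, vRv, vRw, wRu, wRv, wRw

Satisfiable (open branch found)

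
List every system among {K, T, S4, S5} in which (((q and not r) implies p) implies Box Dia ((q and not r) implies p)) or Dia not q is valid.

S5-tableau for the negation not ((((q and not r) implies p) implies Box Dia ((q and not r) implies p)) or Dia not q):
1. not ((((q and not r) implies p) implies Box Dia ((q and not r) implies p)) or Dia not q), u
2. not (((q and not r) implies p) implies Box Dia ((q and not r) implies p)), u
3. not Dia not q, u
4. (q and not r) implies p, u
5. not Box Dia ((q and not r) implies p), u
6. q, u
7. not (q and not r), u
8. r, u
9. not Dia ((q and not r) implies p), v
10. q, v
11. not ((q and not r) implies p), u
12. q and not r, u
13. not p, u
14. not r, u
Accessibility: uRu, uRv, vRu, vRv
Branch closes: r and not r both at u.
Every branch closes (one shown): valid in S5.
S4-tableau for the negation not ((((q and not r) implies p) implies Box Dia ((q and not r) implies p)) or Dia not q):
1. not ((((q and not r) implies p) implies Box Dia ((q and not r) implies p)) or Dia not q), u
2. not (((q and not r) implies p) implies Box Dia ((q and not r) implies p)), u
3. not Dia not q, u
4. (q and not r) implies p, u
5. not Box Dia ((q and not r) implies p), u
6. q, u
7. p, u
8. not Dia ((q and not r) implies p), v
9. q, v
10. not ((q and not r) implies p), v
11. q and not r, v
12. not p, v
13. not r, v
Accessibility: uRu, uRv, vRv
Complete open branch: countermodel on an S4-frame, so not valid in S4, nor in K, T (the same frame is also a K-frame and a T-frame).

S5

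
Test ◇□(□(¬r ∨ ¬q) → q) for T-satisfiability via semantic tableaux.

Yes, satisfiable

1. ◇□(□(¬r ∨ ¬q) → q), u
2. □(□(¬r ∨ ¬q) → q), v
3. □(¬r ∨ ¬q) → q, v
4. q, v
Accessibility: uRu, uRv, vRv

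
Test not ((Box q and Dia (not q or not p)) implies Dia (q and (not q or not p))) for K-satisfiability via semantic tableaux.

1. not ((Box q and Dia (not q or not p)) implies Dia (q and (not q or not p))), u
2. Box q and Dia (not q or not p), u
3. not Dia (q and (not q or not p)), u
4. Box q, u
5. Dia (not q or not p), u
6. not q or not p, v
7. not (q and (not q or not p)), v
8. q, v
9. not p, v
10. not (not q or not p), v
11. p, v
Accessibility: uRv
Branch closes: p and not p both at v.
(One branch shown.) All branches close.

Unsatisfiable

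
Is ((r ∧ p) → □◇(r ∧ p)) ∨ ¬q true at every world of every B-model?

Valid in B

Tableau for the negation ¬(((r ∧ p) → □◇(r ∧ p)) ∨ ¬q):
1. ¬(((r ∧ p) → □◇(r ∧ p)) ∨ ¬q), 0
2. ¬((r ∧ p) → □◇(r ∧ p)), 0
3. q, 0
4. r ∧ p, 0
5. ¬□◇(r ∧ p), 0
6. r, 0
7. p, 0
8. ¬◇(r ∧ p), 1
9. ¬(r ∧ p), 0
10. ¬(r ∧ p), 1
11. ¬p, 0
Accessibility: 0R0, 0R1, 1R0, 1R1
Branch closes: p and ¬p both at 0.
All branches of the negation close; one closing branch shown above.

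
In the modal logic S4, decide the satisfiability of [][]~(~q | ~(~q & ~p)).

1. [][]~(~q | ~(~q & ~p)), 0
2. []~(~q | ~(~q & ~p)), 0
3. ~(~q | ~(~q & ~p)), 0
4. q, 0
5. ~q & ~p, 0
6. ~q, 0
7. ~p, 0
Accessibility: 0R0
Branch closes: q and ~q both at 0.
(One branch shown.) All branches close.

Unsatisfiable (every branch closes)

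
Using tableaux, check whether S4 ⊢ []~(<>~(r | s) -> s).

Invalid (countermodel exists)

Tableau for the negation ~[]~(<>~(r | s) -> s):
1. ~[]~(<>~(r | s) -> s), 0
2. <>~(r | s) -> s, 1
3. s, 1
Accessibility: 0R0, 0R1, 1R1
The negation has an open branch (countermodel exists).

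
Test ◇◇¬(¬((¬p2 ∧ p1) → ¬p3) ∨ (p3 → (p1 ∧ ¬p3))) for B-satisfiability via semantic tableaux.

1. ◇◇¬(¬((¬p2 ∧ p1) → ¬p3) ∨ (p3 → (p1 ∧ ¬p3))), u
2. ◇¬(¬((¬p2 ∧ p1) → ¬p3) ∨ (p3 → (p1 ∧ ¬p3))), v
3. ¬(¬((¬p2 ∧ p1) → ¬p3) ∨ (p3 → (p1 ∧ ¬p3))), w
4. (¬p2 ∧ p1) → ¬p3, w
5. ¬(p3 → (p1 ∧ ¬p3)), w
6. p3, w
7. ¬(p1 ∧ ¬p3), w
8. ¬(¬p2 ∧ p1), w
9. ¬p1, w
Accessibility: uRu, uRv, vRu, vRv, vRw, wRv, wRw

Satisfiable (open branch found)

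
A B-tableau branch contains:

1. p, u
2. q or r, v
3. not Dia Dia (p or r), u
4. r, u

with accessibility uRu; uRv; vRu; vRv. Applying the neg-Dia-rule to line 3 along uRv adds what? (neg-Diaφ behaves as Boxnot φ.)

not Dia (p or r), v

neg-Diaφ behaves as Boxnot φ: propagate the negated body to each accessible world.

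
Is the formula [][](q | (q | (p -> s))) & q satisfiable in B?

Yes, satisfiable

1. [][](q | (q | (p -> s))) & q, u
2. [][](q | (q | (p -> s))), u
3. q, u
4. [](q | (q | (p -> s))), u
5. q | (q | (p -> s)), u
6. q | (p -> s), u
7. p -> s, u
8. s, u
Accessibility: uRu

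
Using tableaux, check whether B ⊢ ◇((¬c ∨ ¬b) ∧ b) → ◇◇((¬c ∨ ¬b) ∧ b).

Valid

Tableau for the negation ¬(◇((¬c ∨ ¬b) ∧ b) → ◇◇((¬c ∨ ¬b) ∧ b)):
1. ¬(◇((¬c ∨ ¬b) ∧ b) → ◇◇((¬c ∨ ¬b) ∧ b)), u
2. ◇((¬c ∨ ¬b) ∧ b), u   [¬→-rule on 1]
3. ¬◇◇((¬c ∨ ¬b) ∧ b), u   [¬→-rule on 1]
4. ¬◇((¬c ∨ ¬b) ∧ b), u   [¬◇-rule on 3 via uRu]
5. ¬((¬c ∨ ¬b) ∧ b), u   [¬◇-rule on 4 via uRu]
6. ¬(¬c ∨ ¬b), u   [¬∧-rule on 5 (branches; this branch)]
7. c, u   [¬∨-rule on 6]
8. b, u   [¬∨-rule on 6]
9. (¬c ∨ ¬b) ∧ b, v   [◇-rule on 2: fresh world v, uRv]
10. ¬c ∨ ¬b, v   [∧-rule on 9]
11. b, v   [∧-rule on 9]
12. ¬◇((¬c ∨ ¬b) ∧ b), v   [¬◇-rule on 3 via uRv]
13. ¬((¬c ∨ ¬b) ∧ b), v   [¬◇-rule on 4 via uRv]
14. ¬c, v   [∨-rule on 10 (branches; this branch)]
15. ¬(¬c ∨ ¬b), v   [¬∧-rule on 13 (branches; this branch)]
16. c, v   [¬∨-rule on 15]
Accessibility: uRu, uRv, vRu, vRv
Branch closes: c and ¬c both at v.
Every branch of the negation's tableau closes; the branch above is one of them.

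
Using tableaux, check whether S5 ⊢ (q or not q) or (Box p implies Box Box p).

Tableau for the negation not ((q or not q) or (Box p implies Box Box p)):
1. not ((q or not q) or (Box p implies Box Box p)), u
2. not (q or not q), u
3. not (Box p implies Box Box p), u
4. not q, u
5. q, u
Accessibility: uRu
Branch closes: q and not q both at u.
Every branch of the negation's tableau closes; the branch above is one of them.

Valid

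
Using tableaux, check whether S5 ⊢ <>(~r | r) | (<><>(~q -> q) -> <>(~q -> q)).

Valid in S5

Tableau for the negation ~(<>(~r | r) | (<><>(~q -> q) -> <>(~q -> q))):
1. ~(<>(~r | r) | (<><>(~q -> q) -> <>(~q -> q))), w0
2. ~<>(~r | r), w0   [~|-rule on 1]
3. ~(<><>(~q -> q) -> <>(~q -> q)), w0   [~|-rule on 1]
4. <><>(~q -> q), w0   [~->-rule on 3]
5. ~<>(~q -> q), w0   [~->-rule on 3]
6. ~(~r | r), w0   [~<>-rule on 2 via w0Rw0]
7. r, w0   [~|-rule on 6]
8. ~r, w0   [~|-rule on 6]
Accessibility: w0Rw0
Branch closes: r and ~r both at w0.
Every branch of the negation's tableau closes; the branch above is one of them.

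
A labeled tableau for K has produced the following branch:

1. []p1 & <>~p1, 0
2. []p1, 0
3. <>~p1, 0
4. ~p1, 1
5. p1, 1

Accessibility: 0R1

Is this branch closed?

Closed

Both p1 and ~p1 appear at 1.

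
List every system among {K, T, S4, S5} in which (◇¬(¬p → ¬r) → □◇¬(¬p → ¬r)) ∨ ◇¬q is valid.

S5

S5-tableau for the negation ¬((◇¬(¬p → ¬r) → □◇¬(¬p → ¬r)) ∨ ◇¬q):
1. ¬((◇¬(¬p → ¬r) → □◇¬(¬p → ¬r)) ∨ ◇¬q), 0
2. ¬(◇¬(¬p → ¬r) → □◇¬(¬p → ¬r)), 0
3. ¬◇¬q, 0
4. ◇¬(¬p → ¬r), 0
5. ¬□◇¬(¬p → ¬r), 0
6. q, 0
7. ¬(¬p → ¬r), 1
8. ¬p, 1
9. r, 1
10. q, 1
11. ¬◇¬(¬p → ¬r), 2
12. q, 2
13. ¬p → ¬r, 0
14. ¬p → ¬r, 1
15. ¬p → ¬r, 2
16. ¬r, 0
17. ¬r, 1
Accessibility: 0R0, 0R1, 0R2, 1R0, 1R1, 1R2, 2R0, 2R1, 2R2
Branch closes: r and ¬r both at 1.
Every branch closes (one shown): valid in S5.
S4-tableau for the negation ¬((◇¬(¬p → ¬r) → □◇¬(¬p → ¬r)) ∨ ◇¬q):
1. ¬((◇¬(¬p → ¬r) → □◇¬(¬p → ¬r)) ∨ ◇¬q), 0
2. ¬(◇¬(¬p → ¬r) → □◇¬(¬p → ¬r)), 0
3. ¬◇¬q, 0
4. ◇¬(¬p → ¬r), 0
5. ¬□◇¬(¬p → ¬r), 0
6. q, 0
7. ¬(¬p → ¬r), 1
8. ¬p, 1
9. r, 1
10. q, 1
11. ¬◇¬(¬p → ¬r), 2
12. q, 2
13. ¬p → ¬r, 2
14. ¬r, 2
Accessibility: 0R0, 0R1, 0R2, 1R1, 2R2
Complete open branch: countermodel on an S4-frame, so not valid in S4, nor in K, T (the same frame is also a K-frame and a T-frame).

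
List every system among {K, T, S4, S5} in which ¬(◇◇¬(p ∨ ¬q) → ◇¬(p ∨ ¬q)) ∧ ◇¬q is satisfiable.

S4-tableau for the formula:
1. ¬(◇◇¬(p ∨ ¬q) → ◇¬(p ∨ ¬q)) ∧ ◇¬q, w0
2. ¬(◇◇¬(p ∨ ¬q) → ◇¬(p ∨ ¬q)), w0
3. ◇¬q, w0
4. ◇◇¬(p ∨ ¬q), w0
5. ¬◇¬(p ∨ ¬q), w0
6. p ∨ ¬q, w0
7. ¬q, w0
8. ¬q, w1
9. p ∨ ¬q, w1
10. ◇¬(p ∨ ¬q), w2
11. p ∨ ¬q, w2
12. ¬q, w2
13. ¬(p ∨ ¬q), w3
14. ¬p, w3
15. q, w3
16. p ∨ ¬q, w3
17. ¬q, w3
Accessibility: w0Rw0, w0Rw1, w0Rw2, w0Rw3, w1Rw1, w2Rw2, w2Rw3, w3Rw3
Branch closes: q and ¬q both at w3.
Every branch closes (one shown): unsatisfiable in S4, hence also in S5 (every S5-frame is an S4-frame).
T-tableau for the formula:
1. ¬(◇◇¬(p ∨ ¬q) → ◇¬(p ∨ ¬q)) ∧ ◇¬q, w0
2. ¬(◇◇¬(p ∨ ¬q) → ◇¬(p ∨ ¬q)), w0
3. ◇¬q, w0
4. ◇◇¬(p ∨ ¬q), w0
5. ¬◇¬(p ∨ ¬q), w0
6. p ∨ ¬q, w0
7. ¬q, w0
8. ¬q, w1
9. p ∨ ¬q, w1
10. ◇¬(p ∨ ¬q), w2
11. p ∨ ¬q, w2
12. ¬q, w2
13. ¬(p ∨ ¬q), w3
14. ¬p, w3
15. q, w3
Accessibility: w0Rw0, w0Rw1, w0Rw2, w1Rw1, w2Rw2, w2Rw3, w3Rw3
Complete open branch: satisfiable in T, hence also in K (this T-model is also a K-model).

K, T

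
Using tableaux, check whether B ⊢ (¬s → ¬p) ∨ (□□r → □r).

Valid

Tableau for the negation ¬((¬s → ¬p) ∨ (□□r → □r)):
1. ¬((¬s → ¬p) ∨ (□□r → □r)), w0
2. ¬(¬s → ¬p), w0   [¬∨-rule on 1]
3. ¬(□□r → □r), w0   [¬∨-rule on 1]
4. ¬s, w0   [¬→-rule on 2]
5. p, w0   [¬→-rule on 2]
6. □□r, w0   [¬→-rule on 3]
7. ¬□r, w0   [¬→-rule on 3]
8. □r, w0   [□-rule on 6 via w0Rw0]
9. r, w0   [□-rule on 8 via w0Rw0]
10. ¬r, w1   [¬□-rule on 7: fresh world w1, w0Rw1]
11. □r, w1   [□-rule on 6 via w0Rw1]
12. r, w1   [□-rule on 8 via w0Rw1]
Accessibility: w0Rw0, w0Rw1, w1Rw0, w1Rw1
Branch closes: r and ¬r both at w1.
Every branch of the negation's tableau closes; the branch above is one of them.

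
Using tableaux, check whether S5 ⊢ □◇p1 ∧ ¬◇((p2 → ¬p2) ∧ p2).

Tableau for the negation ¬(□◇p1 ∧ ¬◇((p2 → ¬p2) ∧ p2)):
1. ¬(□◇p1 ∧ ¬◇((p2 → ¬p2) ∧ p2)), w0
2. ¬□◇p1, w0   [¬∧-rule on 1 (branches; this branch)]
3. ¬◇p1, w1   [¬□-rule on 2: fresh world w1, w0Rw1]
4. ¬p1, w0   [¬◇-rule on 3 via w1Rw0]
5. ¬p1, w1   [¬◇-rule on 3 via w1Rw1]
Accessibility: w0Rw0, w0Rw1, w1Rw0, w1Rw1
The negation has an open branch (countermodel exists).

Invalid (countermodel exists)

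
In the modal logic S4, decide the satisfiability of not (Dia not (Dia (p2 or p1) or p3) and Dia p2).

Satisfiable (open branch found)

1. not (Dia not (Dia (p2 or p1) or p3) and Dia p2), u
2. not Dia p2, u
3. not p2, u
Accessibility: uRu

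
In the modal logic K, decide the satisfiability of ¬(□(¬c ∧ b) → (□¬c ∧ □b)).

1. ¬(□(¬c ∧ b) → (□¬c ∧ □b)), u
2. □(¬c ∧ b), u   [¬→-rule on 1]
3. ¬(□¬c ∧ □b), u   [¬→-rule on 1]
4. ¬□b, u   [¬∧-rule on 3 (branches; this branch)]
5. ¬b, v   [¬□-rule on 4: fresh world v, uRv]
6. ¬c ∧ b, v   [□-rule on 2 via uRv]
7. ¬c, v   [∧-rule on 6]
8. b, v   [∧-rule on 6]
Accessibility: uRv
Branch closes: b and ¬b both at v.
All branches of the tableau close; one closing branch shown above.

No, unsatisfiable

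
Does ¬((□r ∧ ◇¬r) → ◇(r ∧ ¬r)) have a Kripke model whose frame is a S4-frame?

1. ¬((□r ∧ ◇¬r) → ◇(r ∧ ¬r)), w0
2. □r ∧ ◇¬r, w0   [¬→-rule on 1]
3. ¬◇(r ∧ ¬r), w0   [¬→-rule on 1]
4. □r, w0   [∧-rule on 2]
5. ◇¬r, w0   [∧-rule on 2]
6. ¬(r ∧ ¬r), w0   [¬◇-rule on 3 via w0Rw0]
7. r, w0   [□-rule on 4 via w0Rw0]
8. ¬r, w1   [◇-rule on 5: fresh world w1, w0Rw1]
9. ¬(r ∧ ¬r), w1   [¬◇-rule on 3 via w0Rw1]
10. r, w1   [□-rule on 4 via w0Rw1]
Accessibility: w0Rw0, w0Rw1, w1Rw1
Branch closes: r and ¬r both at w1.
Every branch closes; the branch above is one of them.

No, unsatisfiable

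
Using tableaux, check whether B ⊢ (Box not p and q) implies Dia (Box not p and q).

Tableau for the negation not ((Box not p and q) implies Dia (Box not p and q)):
1. not ((Box not p and q) implies Dia (Box not p and q)), w0
2. Box not p and q, w0   [neg-implies-rule on 1]
3. not Dia (Box not p and q), w0   [neg-implies-rule on 1]
4. Box not p, w0   [and-rule on 2]
5. q, w0   [and-rule on 2]
6. not (Box not p and q), w0   [neg-Dia-rule on 3 via w0Rw0]
7. not p, w0   [Box-rule on 4 via w0Rw0]
8. not Box not p, w0   [neg-and-rule on 6 (branches; this branch)]
9. p, w1   [neg-Box-rule on 8: fresh world w1, w0Rw1]
10. not (Box not p and q), w1   [neg-Dia-rule on 3 via w0Rw1]
11. not p, w1   [Box-rule on 4 via w0Rw1]
Accessibility: w0Rw0, w0Rw1, w1Rw0, w1Rw1
Branch closes: p and not p both at w1.
All branches of the negation close; one closing branch shown above.

Valid in B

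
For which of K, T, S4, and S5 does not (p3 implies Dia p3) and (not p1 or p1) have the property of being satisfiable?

K

T-tableau for the formula:
1. not (p3 implies Dia p3) and (not p1 or p1), w0
2. not (p3 implies Dia p3), w0
3. not p1 or p1, w0
4. p3, w0
5. not Dia p3, w0
6. not p3, w0
Accessibility: w0Rw0
Branch closes: p3 and not p3 both at w0.
Every branch closes (one shown): unsatisfiable in T, hence also in S4, S5 (every S4/S5-frame is a T-frame).
K-tableau for the formula:
1. not (p3 implies Dia p3) and (not p1 or p1), w0
2. not (p3 implies Dia p3), w0
3. not p1 or p1, w0
4. p3, w0
5. not Dia p3, w0
6. p1, w0
Complete open branch: satisfiable in K.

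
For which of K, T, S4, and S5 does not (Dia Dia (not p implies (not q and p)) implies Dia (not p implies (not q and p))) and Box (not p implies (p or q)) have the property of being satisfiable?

K, T

T-tableau for the formula:
1. not (Dia Dia (not p implies (not q and p)) implies Dia (not p implies (not q and p))) and Box (not p implies (p or q)), w0
2. not (Dia Dia (not p implies (not q and p)) implies Dia (not p implies (not q and p))), w0
3. Box (not p implies (p or q)), w0
4. Dia Dia (not p implies (not q and p)), w0
5. not Dia (not p implies (not q and p)), w0
6. not p implies (p or q), w0
7. not (not p implies (not q and p)), w0
8. not p, w0
9. not (not q and p), w0
10. p or q, w0
11. q, w0
12. Dia (not p implies (not q and p)), w1
13. not p implies (p or q), w1
14. not (not p implies (not q and p)), w1
15. not p, w1
16. not (not q and p), w1
17. p or q, w1
18. q, w1
19. not p implies (not q and p), w2
20. not q and p, w2
21. not q, w2
22. p, w2
Accessibility: w0Rw0, w0Rw1, w1Rw1, w1Rw2, w2Rw2
Complete open branch: satisfiable in T, hence also in K (this T-model is also a K-model).
S4-tableau for the formula:
1. not (Dia Dia (not p implies (not q and p)) implies Dia (not p implies (not q and p))) and Box (not p implies (p or q)), w0
2. not (Dia Dia (not p implies (not q and p)) implies Dia (not p implies (not q and p))), w0
3. Box (not p implies (p or q)), w0
4. Dia Dia (not p implies (not q and p)), w0
5. not Dia (not p implies (not q and p)), w0
6. not p implies (p or q), w0
7. not (not p implies (not q and p)), w0
8. not p, w0
9. not (not q and p), w0
10. p or q, w0
11. q, w0
12. Dia (not p implies (not q and p)), w1
13. not p implies (p or q), w1
14. not (not p implies (not q and p)), w1
15. not p, w1
16. not (not q and p), w1
17. p or q, w1
18. q, w1
19. not p implies (not q and p), w2
20. not p implies (p or q), w2
21. not (not p implies (not q and p)), w2
22. not p, w2
23. not (not q and p), w2
24. not q and p, w2
25. not q, w2
26. p, w2
Accessibility: w0Rw0, w0Rw1, w0Rw2, w1Rw1, w1Rw2, w2Rw2
Branch closes: p and not p both at w2.
Every branch closes (one shown): unsatisfiable in S4, hence also in S5 (every S5-frame is an S4-frame).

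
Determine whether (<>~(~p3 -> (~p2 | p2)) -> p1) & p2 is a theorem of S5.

No, not valid

Tableau for the negation ~((<>~(~p3 -> (~p2 | p2)) -> p1) & p2):
1. ~((<>~(~p3 -> (~p2 | p2)) -> p1) & p2), w0
2. ~p2, w0
Accessibility: w0Rw0
The negation has an open branch (countermodel exists).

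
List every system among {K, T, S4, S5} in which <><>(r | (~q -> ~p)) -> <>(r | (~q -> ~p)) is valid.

S4, S5

S4-tableau for the negation ~(<><>(r | (~q -> ~p)) -> <>(r | (~q -> ~p))):
1. ~(<><>(r | (~q -> ~p)) -> <>(r | (~q -> ~p))), 0
2. <><>(r | (~q -> ~p)), 0
3. ~<>(r | (~q -> ~p)), 0
4. ~(r | (~q -> ~p)), 0
5. ~r, 0
6. ~(~q -> ~p), 0
7. ~q, 0
8. p, 0
9. <>(r | (~q -> ~p)), 1
10. ~(r | (~q -> ~p)), 1
11. ~r, 1
12. ~(~q -> ~p), 1
13. ~q, 1
14. p, 1
15. r | (~q -> ~p), 2
16. ~(r | (~q -> ~p)), 2
17. ~r, 2
18. ~(~q -> ~p), 2
19. ~q, 2
20. p, 2
21. ~q -> ~p, 2
22. ~p, 2
Accessibility: 0R0, 0R1, 0R2, 1R1, 1R2, 2R2
Branch closes: p and ~p both at 2.
Every branch closes (one shown): valid in S4, hence also in S5 (every theorem of S4 is a theorem of S5).
T-tableau for the negation ~(<><>(r | (~q -> ~p)) -> <>(r | (~q -> ~p))):
1. ~(<><>(r | (~q -> ~p)) -> <>(r | (~q -> ~p))), 0
2. <><>(r | (~q -> ~p)), 0
3. ~<>(r | (~q -> ~p)), 0
4. ~(r | (~q -> ~p)), 0
5. ~r, 0
6. ~(~q -> ~p), 0
7. ~q, 0
8. p, 0
9. <>(r | (~q -> ~p)), 1
10. ~(r | (~q -> ~p)), 1
11. ~r, 1
12. ~(~q -> ~p), 1
13. ~q, 1
14. p, 1
15. r | (~q -> ~p), 2
16. ~q -> ~p, 2
17. ~p, 2
Accessibility: 0R0, 0R1, 1R1, 1R2, 2R2
Complete open branch: countermodel on a T-frame, so not valid in T, nor in K (the same frame is also a K-frame).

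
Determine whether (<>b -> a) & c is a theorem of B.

Tableau for the negation ~((<>b -> a) & c):
1. ~((<>b -> a) & c), 0
2. ~c, 0
Accessibility: 0R0
The negation has an open branch (countermodel exists).

No, not valid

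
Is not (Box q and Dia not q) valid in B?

Valid in B

Tableau for the negation Box q and Dia not q:
1. Box q and Dia not q, w0
2. Box q, w0
3. Dia not q, w0
4. q, w0
5. not q, w1
6. q, w1
Accessibility: w0Rw0, w0Rw1, w1Rw0, w1Rw1
Branch closes: q and not q both at w1.
All branches of the negation close; one closing branch shown above.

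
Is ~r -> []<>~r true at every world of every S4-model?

No, not valid

Tableau for the negation ~(~r -> []<>~r):
1. ~(~r -> []<>~r), 0
2. ~r, 0
3. ~[]<>~r, 0
4. ~<>~r, 1
5. r, 1
Accessibility: 0R0, 0R1, 1R1
The negation has an open branch (countermodel exists).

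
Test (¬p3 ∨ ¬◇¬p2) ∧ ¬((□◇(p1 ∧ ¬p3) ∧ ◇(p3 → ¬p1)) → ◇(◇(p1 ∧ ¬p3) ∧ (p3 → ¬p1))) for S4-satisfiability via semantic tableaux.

Unsatisfiable (every branch closes)

1. (¬p3 ∨ ¬◇¬p2) ∧ ¬((□◇(p1 ∧ ¬p3) ∧ ◇(p3 → ¬p1)) → ◇(◇(p1 ∧ ¬p3) ∧ (p3 → ¬p1))), 0
2. ¬p3 ∨ ¬◇¬p2, 0   [∧-rule on 1]
3. ¬((□◇(p1 ∧ ¬p3) ∧ ◇(p3 → ¬p1)) → ◇(◇(p1 ∧ ¬p3) ∧ (p3 → ¬p1))), 0   [∧-rule on 1]
4. □◇(p1 ∧ ¬p3) ∧ ◇(p3 → ¬p1), 0   [¬→-rule on 3]
5. ¬◇(◇(p1 ∧ ¬p3) ∧ (p3 → ¬p1)), 0   [¬→-rule on 3]
6. □◇(p1 ∧ ¬p3), 0   [∧-rule on 4]
7. ◇(p3 → ¬p1), 0   [∧-rule on 4]
8. ¬(◇(p1 ∧ ¬p3) ∧ (p3 → ¬p1)), 0   [¬◇-rule on 5 via 0R0]
9. ◇(p1 ∧ ¬p3), 0   [□-rule on 6 via 0R0]
10. ¬◇¬p2, 0   [∨-rule on 2 (branches; this branch)]
11. p2, 0   [¬◇-rule on 10 via 0R0]
12. ¬◇(p1 ∧ ¬p3), 0   [¬∧-rule on 8 (branches; this branch)]
13. ¬(p1 ∧ ¬p3), 0   [¬◇-rule on 12 via 0R0]
14. p3, 0   [¬∧-rule on 13 (branches; this branch)]
15. p3 → ¬p1, 1   [◇-rule on 7: fresh world 1, 0R1]
16. ¬(◇(p1 ∧ ¬p3) ∧ (p3 → ¬p1)), 1   [¬◇-rule on 5 via 0R1]
17. ◇(p1 ∧ ¬p3), 1   [□-rule on 6 via 0R1]
18. p2, 1   [¬◇-rule on 10 via 0R1]
19. ¬(p1 ∧ ¬p3), 1   [¬◇-rule on 12 via 0R1]
20. ¬p1, 1   [→-rule on 15 (branches; this branch)]
21. ¬◇(p1 ∧ ¬p3), 1   [¬∧-rule on 16 (branches; this branch)]
22. p3, 1   [¬∧-rule on 19 (branches; this branch)]
23. p1 ∧ ¬p3, 2   [◇-rule on 9: fresh world 2, 0R2]
24. p1, 2   [∧-rule on 23]
25. ¬p3, 2   [∧-rule on 23]
26. ¬(◇(p1 ∧ ¬p3) ∧ (p3 → ¬p1)), 2   [¬◇-rule on 5 via 0R2]
27. ◇(p1 ∧ ¬p3), 2   [□-rule on 6 via 0R2]
28. p2, 2   [¬◇-rule on 10 via 0R2]
29. ¬(p1 ∧ ¬p3), 2   [¬◇-rule on 12 via 0R2]
30. ¬(p3 → ¬p1), 2   [¬∧-rule on 26 (branches; this branch)]
31. p3, 2   [¬→-rule on 30]
Accessibility: 0R0, 0R1, 0R2, 1R1, 2R2
Branch closes: p3 and ¬p3 both at 2.
Every branch closes; the branch above is one of them.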